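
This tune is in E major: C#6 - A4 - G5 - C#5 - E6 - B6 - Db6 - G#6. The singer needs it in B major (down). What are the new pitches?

G#5 E4 D5 G#4 B5 F#6 Ab5 D#6

From E down to B is a perfect fourth; apply that to each pitch.
C#6 to G#5
A4 to E4
G5 to D5
C#5 to G#4
E6 to B5
B6 to F#6
Db6 to Ab5
G#6 to D#6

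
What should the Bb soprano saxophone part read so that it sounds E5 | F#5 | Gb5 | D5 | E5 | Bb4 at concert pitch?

F#5 G#5 Ab5 E5 F#5 C5

Written C4 sounds as Bb3 on the Bb soprano saxophone, so concert pitches are written a major second up.
E5 to F#5
F#5 to G#5
Gb5 to Ab5
D5 to E5
E5 to F#5
Bb4 to C5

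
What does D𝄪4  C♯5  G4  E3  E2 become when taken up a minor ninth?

A minor ninth up from D##4 gives E#5.
C#5 up a minor ninth is D6.
G4: a ninth up reaches A, and 13 semitones makes it Ab5.
A minor ninth up from E3 gives F4.
E2 up a minor ninth is F3.

E#5 D6 Ab5 F4 F3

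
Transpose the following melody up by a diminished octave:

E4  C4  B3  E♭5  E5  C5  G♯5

Eb5 Cb5 Bb4 Ebb6 Eb6 Cb6 G6

A diminished octave up from E4 gives Eb5.
C4: an octave up reaches C, and 11 semitones makes it Cb5.
B3: an octave up reaches B, and 11 semitones makes it Bb4.
Eb5: an octave up reaches E, and 11 semitones makes it Ebb6.
A diminished octave up from E5 gives Eb6.
C5: an octave up reaches C, and 11 semitones makes it Cb6.
A diminished octave up from G#5 gives G6.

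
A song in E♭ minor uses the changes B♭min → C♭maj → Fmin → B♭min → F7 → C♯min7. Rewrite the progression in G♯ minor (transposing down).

D#min Emaj A#min D#min A#7 E##min7

E♭ minor down to G♯ minor is a diminished sixth; each chord root moves by that interval while the quality stays the same.
B♭min: root B♭ down a diminished sixth → D#, giving D#min.
C♭maj: root C♭ down a diminished sixth → E, giving Emaj.
Fmin: root F down a diminished sixth → A#, giving A#min.
B♭min: root B♭ down a diminished sixth → D#, giving D#min.
F7: root F down a diminished sixth → A#, giving A#7.
C♯min7: root C♯ down a diminished sixth → E##, giving E##min7.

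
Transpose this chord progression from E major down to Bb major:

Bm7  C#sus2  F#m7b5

Fm7 Gsus2 Cm7b5

E major down to Bb major is an augmented fourth; each chord root moves by that interval while the quality stays the same.
Bm7: root B down an augmented fourth → F, giving Fm7.
C#sus2: root C# down an augmented fourth → G, giving Gsus2.
F#m7b5: root F# down an augmented fourth → C, giving Cm7b5.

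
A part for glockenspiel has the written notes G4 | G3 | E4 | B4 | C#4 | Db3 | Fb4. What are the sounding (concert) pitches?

G6 G5 E6 B6 C#6 Db5 Fb6

Written C4 on the glockenspiel sounds as C6, a perfect fifteenth higher; apply that shift to every note.
G4 -> G6
G3 -> G5
E4 -> E6
B4 -> B6
C#4 -> C#6
Db3 -> Db5
Fb4 -> Fb6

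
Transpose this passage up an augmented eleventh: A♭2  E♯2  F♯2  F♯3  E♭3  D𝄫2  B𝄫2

An augmented eleventh up from Ab2 gives D4.
E#2: an eleventh up reaches A, and 18 semitones makes it A##3.
An augmented eleventh up from F#2 gives B#3.
F#3: an eleventh up reaches B, and 18 semitones makes it B#4.
Eb3: an eleventh up reaches A, and 18 semitones makes it A4.
Dbb2: an eleventh up reaches G, and 18 semitones makes it Gb3.
An augmented eleventh up from Bbb2 gives Eb4.

D4 A##3 B#3 B#4 A4 Gb3 Eb4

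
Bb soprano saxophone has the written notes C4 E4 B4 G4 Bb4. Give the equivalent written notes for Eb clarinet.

G3 B3 F#4 D4 F4

First find concert pitch: the Bb soprano saxophone sounds a major second below written, so C4 E4 B4 G4 Bb4 sounds Bb3 D4 A4 F4 Ab4.
Then write for Eb clarinet: it sounds a minor third above written, so the part must be a minor third below concert.
Bb3 → G3
D4 → B3
A4 → F#4
F4 → D4
Ab4 → F4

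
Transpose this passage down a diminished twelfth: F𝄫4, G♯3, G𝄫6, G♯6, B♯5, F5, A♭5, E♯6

Bbb2 C##2 Cb5 C##5 E##4 B3 D4 A##4

A diminished twelfth down from Fbb4 gives Bbb2.
A diminished twelfth down from G#3 gives C##2.
Gbb6: a twelfth down reaches C, and 18 semitones makes it Cb5.
A diminished twelfth down from G#6 gives C##5.
B#5: a twelfth down reaches E, and 18 semitones makes it E##4.
F5 down a diminished twelfth is B3.
Ab5 down a diminished twelfth is D4.
E#6: a twelfth down reaches A, and 18 semitones makes it A##4.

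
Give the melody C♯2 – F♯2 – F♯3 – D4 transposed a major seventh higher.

B#2 E#3 E#4 C#5

C#2 becomes B#2
F#2 becomes E#3
F#3 becomes E#4
D4 becomes C#5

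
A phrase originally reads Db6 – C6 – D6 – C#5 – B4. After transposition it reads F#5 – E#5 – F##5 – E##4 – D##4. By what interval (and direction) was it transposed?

down a diminished sixth

Take the first pair: Db6 → F#5. D to F spans 6 letter names, so the interval is some kind of sixth.
F#5 to Db6 is 7 semitones, which makes it a diminished sixth; the second version is lower, so the direction is down.
Checking another pair — B4 → D##4 — gives the same interval.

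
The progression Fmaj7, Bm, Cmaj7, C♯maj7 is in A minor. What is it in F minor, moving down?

Dbmaj7 Gm Abmaj7 Amaj7

A minor down to F minor is a major third; each chord root moves by that interval while the quality stays the same.
Fmaj7: root F down a major third → Db, giving Dbmaj7.
Bm: root B down a major third → G, giving Gm.
Cmaj7: root C down a major third → Ab, giving Abmaj7.
C♯maj7: root C♯ down a major third → A, giving Amaj7.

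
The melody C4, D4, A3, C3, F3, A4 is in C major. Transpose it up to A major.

A4 B4 F#4 A3 D4 F#5

C major to A major up is a major sixth, so every note moves up by that interval.
C4 gives A4
D4 gives B4
A3 gives F#4
C3 gives A3
F3 gives D4
A4 gives F#5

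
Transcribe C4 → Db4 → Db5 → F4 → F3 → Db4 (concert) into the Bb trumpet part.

D4 Eb4 Eb5 G4 G3 Eb4

Written C4 sounds as Bb3 on the Bb trumpet, so concert pitches are written a major second up.
C4 to D4
Db4 to Eb4
Db5 to Eb5
F4 to G4
F3 to G3
Db4 to Eb4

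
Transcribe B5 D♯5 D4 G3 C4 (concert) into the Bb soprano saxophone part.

C#6 E#5 E4 A3 D4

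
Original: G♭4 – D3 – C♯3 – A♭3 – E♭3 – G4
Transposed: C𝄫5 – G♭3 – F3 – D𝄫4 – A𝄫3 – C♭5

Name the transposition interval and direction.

up a diminished fourth

Take the first pair: Gb4 → Cbb5. G to C spans 4 letter names, so the interval is some kind of fourth.
Gb4 to Cbb5 is 4 semitones, which makes it a diminished fourth; the second version is higher, so the direction is up.
Checking another pair — G4 → Cb5 — gives the same interval.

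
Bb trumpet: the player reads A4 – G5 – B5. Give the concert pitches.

Written C4 on the Bb trumpet sounds as Bb3, a major second lower; apply that shift to every note.
A4 → G4
G5 → F5
B5 → A5

G4 F5 A5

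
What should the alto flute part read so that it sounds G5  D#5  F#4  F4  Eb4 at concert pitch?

The alto flute sounds a perfect fourth below written, so the written part must be a perfect fourth above concert — transpose each note up.
G5 to C6
D#5 to G#5
F#4 to B4
F4 to Bb4
Eb4 to Ab4

C6 G#5 B4 Bb4 Ab4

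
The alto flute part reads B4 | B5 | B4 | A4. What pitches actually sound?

F#4 F#5 F#4 E4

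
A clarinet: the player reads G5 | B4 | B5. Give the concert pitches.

The A clarinet sounds a minor third below written, so transpose each written note down a minor third.
G5 → E5
B4 → G#4
B5 → G#5

E5 G#4 G#5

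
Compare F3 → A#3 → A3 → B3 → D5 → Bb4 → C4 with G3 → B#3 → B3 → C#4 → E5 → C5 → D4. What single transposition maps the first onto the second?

up a major second

Take the first pair: F3 → G3. F to G spans 2 letter names, so the interval is some kind of second.
F3 to G3 is 2 semitones, which makes it a major second; the second version is higher, so the direction is up.
Checking another pair — C4 → D4 — gives the same interval.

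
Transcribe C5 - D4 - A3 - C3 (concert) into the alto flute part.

Written C4 sounds as G3 on the alto flute, so concert pitches are written a perfect fourth up.
C5 → F5
D4 → G4
A3 → D4
C3 → F3

F5 G4 D4 F3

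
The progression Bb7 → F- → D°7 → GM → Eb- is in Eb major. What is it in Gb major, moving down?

Db7 Ab- F°7 BbM Gb-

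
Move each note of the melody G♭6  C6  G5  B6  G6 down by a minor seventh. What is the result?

Gb6: a seventh down reaches A, and 10 semitones makes it Ab5.
C6: a seventh down reaches D, and 10 semitones makes it D5.
G5 down a minor seventh is A4.
A minor seventh down from B6 gives C#6.
G6: a seventh down reaches A, and 10 semitones makes it A5.

Ab5 D5 A4 C#6 A5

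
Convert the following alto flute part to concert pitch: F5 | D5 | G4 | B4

Written C4 on the alto flute sounds as G3, a perfect fourth lower; apply that shift to every note.
F5 -> C5
D5 -> A4
G4 -> D4
B4 -> F#4

C5 A4 D4 F#4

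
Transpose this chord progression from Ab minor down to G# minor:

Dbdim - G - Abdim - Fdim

C#dim F## G#dim E#dim

Ab minor down to G# minor is a diminished second; each chord root moves by that interval while the quality stays the same.
Dbdim: root Db down a diminished second → C#, giving C#dim.
G: root G down a diminished second → F##, giving F##.
Abdim: root Ab down a diminished second → G#, giving G#dim.
Fdim: root F down a diminished second → E#, giving E#dim.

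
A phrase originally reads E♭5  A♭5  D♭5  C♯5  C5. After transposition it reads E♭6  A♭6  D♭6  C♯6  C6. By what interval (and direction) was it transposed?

From Eb5 to Eb6 is 8 letter names — an octave of some quality.
Eb5 to Eb6 is 12 semitones, which makes it a perfect octave; the second version is higher, so the direction is up.
Checking another pair — C5 → C6 — gives the same interval.

up a perfect octave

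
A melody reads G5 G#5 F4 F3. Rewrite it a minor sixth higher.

Eb6 E6 Db5 Db4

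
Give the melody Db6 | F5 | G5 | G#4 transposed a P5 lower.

Gb5 Bb4 C5 C#4

Db6 -> Gb5
F5 -> Bb4
G5 -> C5
G#4 -> C#4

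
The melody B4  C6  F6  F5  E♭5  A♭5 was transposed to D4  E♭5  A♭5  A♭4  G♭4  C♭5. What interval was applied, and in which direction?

down a major sixth

From B4 to D4 is 6 letter names — a sixth of some quality.
D4 to B4 is 9 semitones, which makes it a major sixth; the second version is lower, so the direction is down.
Checking another pair — Ab5 → Cb5 — gives the same interval.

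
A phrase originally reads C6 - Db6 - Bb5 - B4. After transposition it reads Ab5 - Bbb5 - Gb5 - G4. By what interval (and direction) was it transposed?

From C6 to Ab5 is 3 letter names — a third of some quality.
Ab5 to C6 is 4 semitones, which makes it a major third; the second version is lower, so the direction is down.
Checking another pair — B4 → G4 — gives the same interval.

down a major third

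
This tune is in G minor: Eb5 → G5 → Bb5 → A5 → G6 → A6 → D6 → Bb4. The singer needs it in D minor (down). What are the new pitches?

Bb4 D5 F5 E5 D6 E6 A5 F4

From G down to D is a perfect fourth; apply that to each pitch.
Eb5 -> Bb4
G5 -> D5
Bb5 -> F5
A5 -> E5
G6 -> D6
A6 -> E6
D6 -> A5
Bb4 -> F4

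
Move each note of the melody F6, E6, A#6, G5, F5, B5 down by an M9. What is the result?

Eb5 D5 G#5 F4 Eb4 A4

F6 down a major ninth is Eb5.
E6 down a major ninth is D5.
A major ninth down from A#6 gives G#5.
G5: a ninth down reaches F, and 14 semitones makes it F4.
A major ninth down from F5 gives Eb4.
A major ninth down from B5 gives A4.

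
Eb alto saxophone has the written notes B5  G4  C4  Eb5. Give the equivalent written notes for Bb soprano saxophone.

First find concert pitch: the Eb alto saxophone sounds a major sixth below written, so B5 G4 C4 Eb5 sounds D5 Bb3 Eb3 Gb4.
Then write for Bb soprano saxophone: it sounds a major second below written, so the part must be a major second above concert.
D5 → E5
Bb3 → C4
Eb3 → F3
Gb4 → Ab4

E5 C4 F3 Ab4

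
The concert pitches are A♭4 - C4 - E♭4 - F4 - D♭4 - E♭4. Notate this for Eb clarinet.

F4 A3 C4 D4 Bb3 C4

The Eb clarinet sounds a minor third above written, so the written part must be a minor third below concert — transpose each note down.
Ab4 to F4
C4 to A3
Eb4 to C4
F4 to D4
Db4 to Bb3
Eb4 to C4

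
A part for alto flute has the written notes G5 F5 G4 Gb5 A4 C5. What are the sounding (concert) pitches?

D5 C5 D4 Db5 E4 G4

The alto flute sounds a perfect fourth below written, so transpose each written note down a perfect fourth.
G5 to D5
F5 to C5
G4 to D4
Gb5 to Db5
A4 to E4
C5 to G4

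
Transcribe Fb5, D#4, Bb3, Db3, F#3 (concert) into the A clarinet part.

Abb5 F#4 Db4 Fb3 A3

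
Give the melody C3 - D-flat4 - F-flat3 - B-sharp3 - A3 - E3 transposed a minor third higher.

C3 → Eb3
Db4 → Fb4
Fb3 → Abb3
B#3 → D#4
A3 → C4
E3 → G3

Eb3 Fb4 Abb3 D#4 C4 G3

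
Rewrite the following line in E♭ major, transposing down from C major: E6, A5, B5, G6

From C down to E♭ is a major sixth; apply that to each pitch.
E6 gives G5
A5 gives C5
B5 gives D5
G6 gives Bb5

G5 C5 D5 Bb5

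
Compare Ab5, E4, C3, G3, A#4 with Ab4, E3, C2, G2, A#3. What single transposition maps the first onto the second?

down a perfect octave

From Ab5 to Ab4 is 8 letter names — an octave of some quality.
Ab4 to Ab5 is 12 semitones, which makes it a perfect octave; the second version is lower, so the direction is down.
Checking another pair — A#4 → A#3 — gives the same interval.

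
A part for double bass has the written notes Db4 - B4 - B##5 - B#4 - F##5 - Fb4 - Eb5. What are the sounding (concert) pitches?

Db3 B3 B##4 B#3 F##4 Fb3 Eb4

The double bass sounds a perfect octave below written, so transpose each written note down a perfect octave.
Db4 gives Db3
B4 gives B3
B##5 gives B##4
B#4 gives B#3
F##5 gives F##4
Fb4 gives Fb3
Eb5 gives Eb4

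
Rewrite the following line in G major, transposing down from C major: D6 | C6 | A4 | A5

From C down to G is a perfect fourth; apply that to each pitch.
D6 -> A5
C6 -> G5
A4 -> E4
A5 -> E5

A5 G5 E4 E5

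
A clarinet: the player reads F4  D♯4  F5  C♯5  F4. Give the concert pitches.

Written C4 on the A clarinet sounds as A3, a minor third lower; apply that shift to every note.
F4 -> D4
D#4 -> B#3
F5 -> D5
C#5 -> A#4
F4 -> D4

D4 B#3 D5 A#4 D4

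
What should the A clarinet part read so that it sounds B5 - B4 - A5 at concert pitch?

Written C4 sounds as A3 on the A clarinet, so concert pitches are written a minor third up.
B5 to D6
B4 to D5
A5 to C6

D6 D5 C6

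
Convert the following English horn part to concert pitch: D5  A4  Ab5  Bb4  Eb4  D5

G4 D4 Db5 Eb4 Ab3 G4

The English horn sounds a perfect fifth below written, so transpose each written note down a perfect fifth.
D5 gives G4
A4 gives D4
Ab5 gives Db5
Bb4 gives Eb4
Eb4 gives Ab3
D5 gives G4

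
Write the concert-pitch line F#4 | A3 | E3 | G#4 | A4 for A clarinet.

A4 C4 G3 B4 C5

The A clarinet sounds a minor third below written, so the written part must be a minor third above concert — transpose each note up.
F#4 -> A4
A3 -> C4
E3 -> G3
G#4 -> B4
A4 -> C5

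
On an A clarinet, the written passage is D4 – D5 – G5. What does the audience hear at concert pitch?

Written C4 on the A clarinet sounds as A3, a minor third lower; apply that shift to every note.
D4 gives B3
D5 gives B4
G5 gives E5

B3 B4 E5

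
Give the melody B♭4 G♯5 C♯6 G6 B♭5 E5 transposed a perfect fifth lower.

Eb4 C#5 F#5 C6 Eb5 A4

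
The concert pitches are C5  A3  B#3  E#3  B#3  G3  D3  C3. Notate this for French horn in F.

G5 E4 F##4 B#3 F##4 D4 A3 G3

Written C4 sounds as F3 on the French horn in F, so concert pitches are written a perfect fifth up.
C5 -> G5
A3 -> E4
B#3 -> F##4
E#3 -> B#3
B#3 -> F##4
G3 -> D4
D3 -> A3
C3 -> G3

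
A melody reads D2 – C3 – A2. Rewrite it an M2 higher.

E2 D3 B2

D2 up a major second is E2.
C3: a second up reaches D, and 2 semitones makes it D3.
A2: a second up reaches B, and 2 semitones makes it B2.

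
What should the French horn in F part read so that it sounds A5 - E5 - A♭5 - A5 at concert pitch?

Written C4 sounds as F3 on the French horn in F, so concert pitches are written a perfect fifth up.
A5 → E6
E5 → B5
Ab5 → Eb6
A5 → E6

E6 B5 Eb6 E6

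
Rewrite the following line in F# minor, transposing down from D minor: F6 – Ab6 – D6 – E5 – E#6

D minor to F# minor down is a minor sixth, so every note moves down by that interval.
F6 gives A5
Ab6 gives C6
D6 gives F#5
E5 gives G#4
E#6 gives G##5

A5 C6 F#5 G#4 G##5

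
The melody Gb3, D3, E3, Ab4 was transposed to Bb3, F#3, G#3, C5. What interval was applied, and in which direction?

up a major third

From Gb3 to Bb3 is 3 letter names — a third of some quality.
Gb3 to Bb3 is 4 semitones, which makes it a major third; the second version is higher, so the direction is up.
Checking another pair — Ab4 → C5 — gives the same interval.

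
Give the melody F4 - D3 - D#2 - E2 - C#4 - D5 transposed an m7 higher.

Eb5 C4 C#3 D3 B4 C6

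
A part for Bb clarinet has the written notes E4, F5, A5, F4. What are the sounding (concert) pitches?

The Bb clarinet sounds a major second below written, so transpose each written note down a major second.
E4 gives D4
F5 gives Eb5
A5 gives G5
F4 gives Eb4

D4 Eb5 G5 Eb4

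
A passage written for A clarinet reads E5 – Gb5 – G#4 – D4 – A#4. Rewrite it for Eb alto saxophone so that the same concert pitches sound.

First find concert pitch: the A clarinet sounds a minor third below written, so E5 Gb5 G#4 D4 A#4 sounds C#5 Eb5 E#4 B3 F##4.
Then write for Eb alto saxophone: it sounds a major sixth below written, so the part must be a major sixth above concert.
C#5 → A#5
Eb5 → C6
E#4 → C##5
B3 → G#4
F##4 → D##5

A#5 C6 C##5 G#4 D##5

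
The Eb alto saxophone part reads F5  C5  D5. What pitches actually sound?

Ab4 Eb4 F4

Written C4 on the Eb alto saxophone sounds as Eb3, a major sixth lower; apply that shift to every note.
F5 gives Ab4
C5 gives Eb4
D5 gives F4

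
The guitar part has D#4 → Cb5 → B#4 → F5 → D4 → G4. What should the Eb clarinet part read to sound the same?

B#2 Ab3 G##3 D4 B2 E3

First find concert pitch: the guitar sounds a perfect octave below written, so D#4 Cb5 B#4 F5 D4 G4 sounds D#3 Cb4 B#3 F4 D3 G3.
Then write for Eb clarinet: it sounds a minor third above written, so the part must be a minor third below concert.
D#3 → B#2
Cb4 → Ab3
B#3 → G##3
F4 → D4
D3 → B2
G3 → E3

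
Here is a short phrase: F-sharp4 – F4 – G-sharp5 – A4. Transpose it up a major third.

A#4 A4 B#5 C#5

F#4: a third up reaches A, and 4 semitones makes it A#4.
F4: a third up reaches A, and 4 semitones makes it A4.
A major third up from G#5 gives B#5.
A major third up from A4 gives C#5.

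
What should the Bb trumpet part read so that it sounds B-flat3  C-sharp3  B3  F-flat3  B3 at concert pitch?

Written C4 sounds as Bb3 on the Bb trumpet, so concert pitches are written a major second up.
Bb3 gives C4
C#3 gives D#3
B3 gives C#4
Fb3 gives Gb3
B3 gives C#4

C4 D#3 C#4 Gb3 C#4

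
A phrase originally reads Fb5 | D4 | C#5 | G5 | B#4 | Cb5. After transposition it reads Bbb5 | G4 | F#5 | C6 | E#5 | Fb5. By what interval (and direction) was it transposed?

up a perfect fourth

Take the first pair: Fb5 → Bbb5. F to B spans 4 letter names, so the interval is some kind of fourth.
Fb5 to Bbb5 is 5 semitones, which makes it a perfect fourth; the second version is higher, so the direction is up.
Checking another pair — Cb5 → Fb5 — gives the same interval.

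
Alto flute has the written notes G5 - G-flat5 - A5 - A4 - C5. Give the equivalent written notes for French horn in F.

A5 Ab5 B5 B4 D5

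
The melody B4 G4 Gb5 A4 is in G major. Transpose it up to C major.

G major to C major up is a perfect fourth, so every note moves up by that interval.
B4 becomes E5
G4 becomes C5
Gb5 becomes Cb6
A4 becomes D5

E5 C5 Cb6 D5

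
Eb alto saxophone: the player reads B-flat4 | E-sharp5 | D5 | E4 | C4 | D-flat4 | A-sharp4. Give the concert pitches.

Db4 G#4 F4 G3 Eb3 Fb3 C#4

The Eb alto saxophone sounds a major sixth below written, so transpose each written note down a major sixth.
Bb4 to Db4
E#5 to G#4
D5 to F4
E4 to G3
C4 to Eb3
Db4 to Fb3
A#4 to C#4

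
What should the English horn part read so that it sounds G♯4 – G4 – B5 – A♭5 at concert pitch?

D#5 D5 F#6 Eb6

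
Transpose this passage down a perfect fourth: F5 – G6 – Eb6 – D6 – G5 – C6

F5 down a perfect fourth is C5.
G6: a fourth down reaches D, and 5 semitones makes it D6.
Eb6: a fourth down reaches B, and 5 semitones makes it Bb5.
D6: a fourth down reaches A, and 5 semitones makes it A5.
G5 down a perfect fourth is D5.
A perfect fourth down from C6 gives G5.

C5 D6 Bb5 A5 D5 G5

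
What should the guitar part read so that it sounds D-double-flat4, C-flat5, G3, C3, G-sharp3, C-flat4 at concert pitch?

The guitar sounds a perfect octave below written, so the written part must be a perfect octave above concert — transpose each note up.
Dbb4 → Dbb5
Cb5 → Cb6
G3 → G4
C3 → C4
G#3 → G#4
Cb4 → Cb5

Dbb5 Cb6 G4 C4 G#4 Cb5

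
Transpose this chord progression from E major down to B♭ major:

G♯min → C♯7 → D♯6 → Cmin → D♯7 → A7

Dmin G7 A6 Gbmin A7 Eb7

E major down to B♭ major is an augmented fourth; each chord root moves by that interval while the quality stays the same.
G♯min: root G♯ down an augmented fourth → D, giving Dmin.
C♯7: root C♯ down an augmented fourth → G, giving G7.
D♯6: root D♯ down an augmented fourth → A, giving A6.
Cmin: root C down an augmented fourth → Gb, giving Gbmin.
D♯7: root D♯ down an augmented fourth → A, giving A7.
A7: root A down an augmented fourth → Eb, giving Eb7.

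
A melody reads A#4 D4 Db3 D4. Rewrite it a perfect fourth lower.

A#4 to E#4
D4 to A3
Db3 to Ab2
D4 to A3

E#4 A3 Ab2 A3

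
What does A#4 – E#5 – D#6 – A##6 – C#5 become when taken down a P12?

D#3 A#3 G#4 D##5 F#3

A#4: a twelfth down reaches D, and 19 semitones makes it D#3.
E#5 down a perfect twelfth is A#3.
D#6 down a perfect twelfth is G#4.
A##6 down a perfect twelfth is D##5.
C#5 down a perfect twelfth is F#3.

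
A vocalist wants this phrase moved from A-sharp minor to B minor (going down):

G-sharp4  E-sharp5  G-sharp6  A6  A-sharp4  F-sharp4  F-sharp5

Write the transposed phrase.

A-sharp minor to B minor down is a major seventh, so every note moves down by that interval.
G#4 becomes A3
E#5 becomes F#4
G#6 becomes A5
A6 becomes Bb5
A#4 becomes B3
F#4 becomes G3
F#5 becomes G4

A3 F#4 A5 Bb5 B3 G3 G4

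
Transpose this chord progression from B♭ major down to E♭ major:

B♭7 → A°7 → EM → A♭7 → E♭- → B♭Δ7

Eb7 D°7 AM Db7 Ab- EbΔ7

B♭ major down to E♭ major is a perfect fifth; each chord root moves by that interval while the quality stays the same.
B♭7: root B♭ down a perfect fifth → Eb, giving Eb7.
A°7: root A down a perfect fifth → D, giving D°7.
EM: root E down a perfect fifth → A, giving AM.
A♭7: root A♭ down a perfect fifth → Db, giving Db7.
E♭-: root E♭ down a perfect fifth → Ab, giving Ab-.
B♭Δ7: root B♭ down a perfect fifth → Eb, giving EbΔ7.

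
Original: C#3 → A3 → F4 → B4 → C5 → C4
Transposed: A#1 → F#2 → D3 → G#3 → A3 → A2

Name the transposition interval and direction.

down a minor tenth

From C#3 to A#1 is 10 letter names — a tenth of some quality.
A#1 to C#3 is 15 semitones, which makes it a minor tenth; the second version is lower, so the direction is down.
Checking another pair — C4 → A2 — gives the same interval.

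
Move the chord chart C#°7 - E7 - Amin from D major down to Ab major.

D major down to Ab major is an augmented fourth; each chord root moves by that interval while the quality stays the same.
C#°7: root C# down an augmented fourth → G, giving G°7.
E7: root E down an augmented fourth → Bb, giving Bb7.
Amin: root A down an augmented fourth → Eb, giving Ebmin.

G°7 Bb7 Ebmin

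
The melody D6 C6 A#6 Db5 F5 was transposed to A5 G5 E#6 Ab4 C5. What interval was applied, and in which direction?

down a perfect fourth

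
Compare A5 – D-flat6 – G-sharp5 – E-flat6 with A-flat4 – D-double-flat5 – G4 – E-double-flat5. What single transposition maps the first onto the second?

From A5 to Ab4 is 8 letter names — an octave of some quality.
Ab4 to A5 is 13 semitones, which makes it an augmented octave; the second version is lower, so the direction is down.
Checking another pair — Eb6 → Ebb5 — gives the same interval.

down an augmented octave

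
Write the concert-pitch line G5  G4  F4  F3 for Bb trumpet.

The Bb trumpet sounds a major second below written, so the written part must be a major second above concert — transpose each note up.
G5 becomes A5
G4 becomes A4
F4 becomes G4
F3 becomes G3

A5 A4 G4 G3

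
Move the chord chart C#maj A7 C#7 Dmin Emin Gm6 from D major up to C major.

D major up to C major is a minor seventh; each chord root moves by that interval while the quality stays the same.
C#maj: root C# up a minor seventh → B, giving Bmaj.
A7: root A up a minor seventh → G, giving G7.
C#7: root C# up a minor seventh → B, giving B7.
Dmin: root D up a minor seventh → C, giving Cmin.
Emin: root E up a minor seventh → D, giving Dmin.
Gm6: root G up a minor seventh → F, giving Fm6.

Bmaj G7 B7 Cmin Dmin Fm6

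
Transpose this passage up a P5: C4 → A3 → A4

A perfect fifth up from C4 gives G4.
A3: a fifth up reaches E, and 7 semitones makes it E4.
A perfect fifth up from A4 gives E5.

G4 E4 E5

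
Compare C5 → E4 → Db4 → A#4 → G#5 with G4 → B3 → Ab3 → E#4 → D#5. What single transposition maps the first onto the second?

Take the first pair: C5 → G4. C to G spans 4 letter names, so the interval is some kind of fourth.
G4 to C5 is 5 semitones, which makes it a perfect fourth; the second version is lower, so the direction is down.
Checking another pair — G#5 → D#5 — gives the same interval.

down a perfect fourth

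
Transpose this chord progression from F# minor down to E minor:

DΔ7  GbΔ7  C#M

CΔ7 FbΔ7 BM

F# minor down to E minor is a major second; each chord root moves by that interval while the quality stays the same.
DΔ7: root D down a major second → C, giving CΔ7.
GbΔ7: root Gb down a major second → Fb, giving FbΔ7.
C#M: root C# down a major second → B, giving BM.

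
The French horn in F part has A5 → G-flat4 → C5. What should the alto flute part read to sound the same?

G5 Fb4 Bb4

First find concert pitch: the French horn in F sounds a perfect fifth below written, so A5 G-flat4 C5 sounds D5 Cb4 F4.
Then write for alto flute: it sounds a perfect fourth below written, so the part must be a perfect fourth above concert.
D5 → G5
Cb4 → Fb4
F4 → Bb4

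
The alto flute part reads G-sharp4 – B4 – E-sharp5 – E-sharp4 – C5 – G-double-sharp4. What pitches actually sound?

The alto flute sounds a perfect fourth below written, so transpose each written note down a perfect fourth.
G#4 gives D#4
B4 gives F#4
E#5 gives B#4
E#4 gives B#3
C5 gives G4
G##4 gives D##4

D#4 F#4 B#4 B#3 G4 D##4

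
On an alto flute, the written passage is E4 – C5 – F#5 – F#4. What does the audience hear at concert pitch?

B3 G4 C#5 C#4

Written C4 on the alto flute sounds as G3, a perfect fourth lower; apply that shift to every note.
E4 to B3
C5 to G4
F#5 to C#5
F#4 to C#4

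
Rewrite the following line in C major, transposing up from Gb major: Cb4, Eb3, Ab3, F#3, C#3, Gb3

Gb major to C major up is an augmented fourth, so every note moves up by that interval.
Cb4 gives F4
Eb3 gives A3
Ab3 gives D4
F#3 gives B#3
C#3 gives F##3
Gb3 gives C4

F4 A3 D4 B#3 F##3 C4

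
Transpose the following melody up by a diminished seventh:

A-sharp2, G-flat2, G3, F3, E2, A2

G3 Fbb3 Fb4 Ebb4 Db3 Gb3

A#2 up a diminished seventh is G3.
A diminished seventh up from Gb2 gives Fbb3.
G3: a seventh up reaches F, and 9 semitones makes it Fb4.
F3: a seventh up reaches E, and 9 semitones makes it Ebb4.
A diminished seventh up from E2 gives Db3.
A2: a seventh up reaches G, and 9 semitones makes it Gb3.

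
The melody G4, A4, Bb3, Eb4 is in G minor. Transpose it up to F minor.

F5 G5 Ab4 Db5

G minor to F minor up is a minor seventh, so every note moves up by that interval.
G4 → F5
A4 → G5
Bb3 → Ab4
Eb4 → Db5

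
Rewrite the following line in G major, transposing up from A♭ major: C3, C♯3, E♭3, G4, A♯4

From A♭ up to G is a major seventh; apply that to each pitch.
C3 becomes B3
C#3 becomes B#3
Eb3 becomes D4
G4 becomes F#5
A#4 becomes G##5

B3 B#3 D4 F#5 G##5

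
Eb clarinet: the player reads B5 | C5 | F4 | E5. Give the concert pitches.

Written C4 on the Eb clarinet sounds as Eb4, a minor third higher; apply that shift to every note.
B5 to D6
C5 to Eb5
F4 to Ab4
E5 to G5

D6 Eb5 Ab4 G5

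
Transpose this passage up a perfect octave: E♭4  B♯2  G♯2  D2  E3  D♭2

Eb5 B#3 G#3 D3 E4 Db3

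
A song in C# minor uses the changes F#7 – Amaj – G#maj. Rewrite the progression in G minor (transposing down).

C7 Ebmaj Dmaj

C# minor down to G minor is an augmented fourth; each chord root moves by that interval while the quality stays the same.
F#7: root F# down an augmented fourth → C, giving C7.
Amaj: root A down an augmented fourth → Eb, giving Ebmaj.
G#maj: root G# down an augmented fourth → D, giving Dmaj.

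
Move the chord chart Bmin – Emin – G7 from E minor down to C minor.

Gmin Cmin Eb7

E minor down to C minor is a major third; each chord root moves by that interval while the quality stays the same.
Bmin: root B down a major third → G, giving Gmin.
Emin: root E down a major third → C, giving Cmin.
G7: root G down a major third → Eb, giving Eb7.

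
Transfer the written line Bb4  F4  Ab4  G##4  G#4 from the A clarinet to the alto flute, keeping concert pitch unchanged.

First find concert pitch: the A clarinet sounds a minor third below written, so Bb4 F4 Ab4 G##4 G#4 sounds G4 D4 F4 E##4 E#4.
Then write for alto flute: it sounds a perfect fourth below written, so the part must be a perfect fourth above concert.
G4 → C5
D4 → G4
F4 → Bb4
E##4 → A##4
E#4 → A#4

C5 G4 Bb4 A##4 A#4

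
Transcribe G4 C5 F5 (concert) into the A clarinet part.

Bb4 Eb5 Ab5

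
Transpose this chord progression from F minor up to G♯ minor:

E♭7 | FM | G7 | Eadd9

F#7 G#M A#7 F##add9

F minor up to G♯ minor is an augmented second; each chord root moves by that interval while the quality stays the same.
E♭7: root E♭ up an augmented second → F#, giving F#7.
FM: root F up an augmented second → G#, giving G#M.
G7: root G up an augmented second → A#, giving A#7.
Eadd9: root E up an augmented second → F##, giving F##add9.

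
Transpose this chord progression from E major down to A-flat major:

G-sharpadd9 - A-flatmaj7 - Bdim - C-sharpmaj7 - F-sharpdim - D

E major down to A-flat major is an augmented fifth; each chord root moves by that interval while the quality stays the same.
G-sharpadd9: root G-sharp down an augmented fifth → C, giving Cadd9.
A-flatmaj7: root A-flat down an augmented fifth → Dbb, giving Dbbmaj7.
Bdim: root B down an augmented fifth → Eb, giving Ebdim.
C-sharpmaj7: root C-sharp down an augmented fifth → F, giving Fmaj7.
F-sharpdim: root F-sharp down an augmented fifth → Bb, giving Bbdim.
D: root D down an augmented fifth → Gb, giving Gb.

Cadd9 Dbbmaj7 Ebdim Fmaj7 Bbdim Gb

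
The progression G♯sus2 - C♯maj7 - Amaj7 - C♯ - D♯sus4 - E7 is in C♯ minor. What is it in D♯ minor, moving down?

C♯ minor down to D♯ minor is a minor seventh; each chord root moves by that interval while the quality stays the same.
G♯sus2: root G♯ down a minor seventh → A#, giving A#sus2.
C♯maj7: root C♯ down a minor seventh → D#, giving D#maj7.
Amaj7: root A down a minor seventh → B, giving Bmaj7.
C♯: root C♯ down a minor seventh → D#, giving D#.
D♯sus4: root D♯ down a minor seventh → E#, giving E#sus4.
E7: root E down a minor seventh → F#, giving F#7.

A#sus2 D#maj7 Bmaj7 D# E#sus4 F#7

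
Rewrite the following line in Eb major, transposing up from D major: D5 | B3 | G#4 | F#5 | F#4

D major to Eb major up is a minor second, so every note moves up by that interval.
D5 to Eb5
B3 to C4
G#4 to A4
F#5 to G5
F#4 to G4

Eb5 C4 A4 G5 G4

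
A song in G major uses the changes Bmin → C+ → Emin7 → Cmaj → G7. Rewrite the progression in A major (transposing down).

C#min D+ F#min7 Dmaj A7

G major down to A major is a minor seventh; each chord root moves by that interval while the quality stays the same.
Bmin: root B down a minor seventh → C#, giving C#min.
C+: root C down a minor seventh → D, giving D+.
Emin7: root E down a minor seventh → F#, giving F#min7.
Cmaj: root C down a minor seventh → D, giving Dmaj.
G7: root G down a minor seventh → A, giving A7.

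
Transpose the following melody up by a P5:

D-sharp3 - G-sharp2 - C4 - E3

A perfect fifth up from D#3 gives A#3.
G#2: a fifth up reaches D, and 7 semitones makes it D#3.
A perfect fifth up from C4 gives G4.
A perfect fifth up from E3 gives B3.

A#3 D#3 G4 B3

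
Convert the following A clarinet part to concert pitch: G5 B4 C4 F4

The A clarinet sounds a minor third below written, so transpose each written note down a minor third.
G5 → E5
B4 → G#4
C4 → A3
F4 → D4

E5 G#4 A3 D4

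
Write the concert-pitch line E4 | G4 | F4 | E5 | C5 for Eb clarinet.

C#4 E4 D4 C#5 A4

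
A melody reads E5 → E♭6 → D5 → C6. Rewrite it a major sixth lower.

G4 Gb5 F4 Eb5

E5 to G4
Eb6 to Gb5
D5 to F4
C6 to Eb5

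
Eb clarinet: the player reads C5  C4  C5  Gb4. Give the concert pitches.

Eb5 Eb4 Eb5 Bbb4

Written C4 on the Eb clarinet sounds as Eb4, a minor third higher; apply that shift to every note.
C5 → Eb5
C4 → Eb4
C5 → Eb5
Gb4 → Bbb4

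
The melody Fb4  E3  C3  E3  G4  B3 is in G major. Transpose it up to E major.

Db5 C#4 A3 C#4 E5 G#4

G major to E major up is a major sixth, so every note moves up by that interval.
Fb4 to Db5
E3 to C#4
C3 to A3
E3 to C#4
G4 to E5
B3 to G#4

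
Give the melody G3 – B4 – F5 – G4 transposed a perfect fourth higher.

G3 to C4
B4 to E5
F5 to Bb5
G4 to C5

C4 E5 Bb5 C5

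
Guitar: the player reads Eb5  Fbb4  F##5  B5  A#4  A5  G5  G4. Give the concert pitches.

Written C4 on the guitar sounds as C3, a perfect octave lower; apply that shift to every note.
Eb5 gives Eb4
Fbb4 gives Fbb3
F##5 gives F##4
B5 gives B4
A#4 gives A#3
A5 gives A4
G5 gives G4
G4 gives G3

Eb4 Fbb3 F##4 B4 A#3 A4 G4 G3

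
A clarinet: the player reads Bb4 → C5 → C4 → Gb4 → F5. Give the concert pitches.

G4 A4 A3 Eb4 D5

The A clarinet sounds a minor third below written, so transpose each written note down a minor third.
Bb4 becomes G4
C5 becomes A4
C4 becomes A3
Gb4 becomes Eb4
F5 becomes D5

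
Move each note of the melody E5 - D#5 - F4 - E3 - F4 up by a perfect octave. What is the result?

E6 D#6 F5 E4 F5

E5: an octave up reaches E, and 12 semitones makes it E6.
D#5: an octave up reaches D, and 12 semitones makes it D#6.
A perfect octave up from F4 gives F5.
E3 up a perfect octave is E4.
F4 up a perfect octave is F5.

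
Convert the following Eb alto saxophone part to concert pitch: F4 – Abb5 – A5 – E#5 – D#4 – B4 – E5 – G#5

Ab3 Cbb5 C5 G#4 F#3 D4 G4 B4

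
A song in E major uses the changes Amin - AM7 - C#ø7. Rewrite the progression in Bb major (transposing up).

Ebmin EbM7 Gø7

E major up to Bb major is a diminished fifth; each chord root moves by that interval while the quality stays the same.
Amin: root A up a diminished fifth → Eb, giving Ebmin.
AM7: root A up a diminished fifth → Eb, giving EbM7.
C#ø7: root C# up a diminished fifth → G, giving Gø7.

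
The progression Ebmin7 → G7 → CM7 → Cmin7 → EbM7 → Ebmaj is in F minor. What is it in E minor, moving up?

Dmin7 F#7 BM7 Bmin7 DM7 Dmaj

F minor up to E minor is a major seventh; each chord root moves by that interval while the quality stays the same.
Ebmin7: root Eb up a major seventh → D, giving Dmin7.
G7: root G up a major seventh → F#, giving F#7.
CM7: root C up a major seventh → B, giving BM7.
Cmin7: root C up a major seventh → B, giving Bmin7.
EbM7: root Eb up a major seventh → D, giving DM7.
Ebmaj: root Eb up a major seventh → D, giving Dmaj.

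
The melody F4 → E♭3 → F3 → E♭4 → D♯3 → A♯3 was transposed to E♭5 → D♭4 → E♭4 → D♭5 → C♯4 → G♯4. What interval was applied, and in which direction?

Take the first pair: F4 → Eb5. F to E spans 7 letter names, so the interval is some kind of seventh.
F4 to Eb5 is 10 semitones, which makes it a minor seventh; the second version is higher, so the direction is up.
Checking another pair — A#3 → G#4 — gives the same interval.

up a minor seventh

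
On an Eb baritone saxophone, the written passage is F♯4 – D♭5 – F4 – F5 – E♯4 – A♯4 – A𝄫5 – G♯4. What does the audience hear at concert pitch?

A2 Fb3 Ab2 Ab3 G#2 C#3 Cbb4 B2

Written C4 on the Eb baritone saxophone sounds as Eb2, a major thirteenth lower; apply that shift to every note.
F#4 -> A2
Db5 -> Fb3
F4 -> Ab2
F5 -> Ab3
E#4 -> G#2
A#4 -> C#3
Abb5 -> Cbb4
G#4 -> B2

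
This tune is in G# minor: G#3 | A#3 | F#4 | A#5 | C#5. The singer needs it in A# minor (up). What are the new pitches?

A#3 B#3 G#4 B#5 D#5

G# minor to A# minor up is a major second, so every note moves up by that interval.
G#3 gives A#3
A#3 gives B#3
F#4 gives G#4
A#5 gives B#5
C#5 gives D#5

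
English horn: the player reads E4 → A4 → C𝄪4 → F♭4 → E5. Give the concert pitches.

A3 D4 F##3 Bbb3 A4

Written C4 on the English horn sounds as F3, a perfect fifth lower; apply that shift to every note.
E4 -> A3
A4 -> D4
C##4 -> F##3
Fb4 -> Bbb3
E5 -> A4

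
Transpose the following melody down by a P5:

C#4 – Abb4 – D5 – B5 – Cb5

F#3 Dbb4 G4 E5 Fb4

C#4 gives F#3
Abb4 gives Dbb4
D5 gives G4
B5 gives E5
Cb5 gives Fb4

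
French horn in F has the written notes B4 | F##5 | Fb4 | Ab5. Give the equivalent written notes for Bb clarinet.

F#4 C##5 Cb4 Eb5

First find concert pitch: the French horn in F sounds a perfect fifth below written, so B4 F##5 Fb4 Ab5 sounds E4 B#4 Bbb3 Db5.
Then write for Bb clarinet: it sounds a major second below written, so the part must be a major second above concert.
E4 → F#4
B#4 → C##5
Bbb3 → Cb4
Db5 → Eb5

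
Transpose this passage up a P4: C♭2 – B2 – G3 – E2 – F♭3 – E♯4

Fb2 E3 C4 A2 Bbb3 A#4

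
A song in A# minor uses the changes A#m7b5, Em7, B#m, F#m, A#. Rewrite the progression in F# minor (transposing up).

F#m7b5 Cm7 G#m Dm F#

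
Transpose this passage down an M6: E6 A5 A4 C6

G5 C5 C4 Eb5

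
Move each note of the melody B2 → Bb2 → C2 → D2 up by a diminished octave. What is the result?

Bb3 Bbb3 Cb3 Db3

B2 becomes Bb3
Bb2 becomes Bbb3
C2 becomes Cb3
D2 becomes Db3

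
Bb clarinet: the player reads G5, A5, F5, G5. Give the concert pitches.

F5 G5 Eb5 F5

Written C4 on the Bb clarinet sounds as Bb3, a major second lower; apply that shift to every note.
G5 → F5
A5 → G5
F5 → Eb5
G5 → F5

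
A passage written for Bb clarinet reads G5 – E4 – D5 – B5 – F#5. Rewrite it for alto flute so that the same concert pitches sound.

Bb5 G4 F5 D6 A5

First find concert pitch: the Bb clarinet sounds a major second below written, so G5 E4 D5 B5 F#5 sounds F5 D4 C5 A5 E5.
Then write for alto flute: it sounds a perfect fourth below written, so the part must be a perfect fourth above concert.
F5 → Bb5
D4 → G4
C5 → F5
A5 → D6
E5 → A5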